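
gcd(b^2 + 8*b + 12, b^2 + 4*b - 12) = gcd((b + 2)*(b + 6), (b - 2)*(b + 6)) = b + 6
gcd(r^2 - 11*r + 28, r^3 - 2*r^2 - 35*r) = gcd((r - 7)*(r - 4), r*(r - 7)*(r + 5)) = r - 7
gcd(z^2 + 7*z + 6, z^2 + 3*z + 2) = z + 1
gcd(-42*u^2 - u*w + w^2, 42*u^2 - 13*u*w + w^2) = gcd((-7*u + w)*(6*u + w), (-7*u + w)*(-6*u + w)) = 7*u - w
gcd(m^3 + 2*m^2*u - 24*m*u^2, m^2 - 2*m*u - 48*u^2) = m + 6*u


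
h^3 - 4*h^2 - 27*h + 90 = (h - 6)*(h - 3)*(h + 5)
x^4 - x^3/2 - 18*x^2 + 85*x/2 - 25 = (x - 5/2)*(x - 2)*(x - 1)*(x + 5)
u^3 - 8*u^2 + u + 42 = (u - 7)*(u - 3)*(u + 2)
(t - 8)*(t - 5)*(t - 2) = t^3 - 15*t^2 + 66*t - 80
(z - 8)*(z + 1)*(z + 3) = z^3 - 4*z^2 - 29*z - 24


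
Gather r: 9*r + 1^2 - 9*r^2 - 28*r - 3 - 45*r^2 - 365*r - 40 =-54*r^2 - 384*r - 42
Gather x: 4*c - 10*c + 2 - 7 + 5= -6*c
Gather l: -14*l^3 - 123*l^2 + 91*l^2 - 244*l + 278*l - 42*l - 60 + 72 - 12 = -14*l^3 - 32*l^2 - 8*l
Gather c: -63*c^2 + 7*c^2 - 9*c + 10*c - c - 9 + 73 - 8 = 56 - 56*c^2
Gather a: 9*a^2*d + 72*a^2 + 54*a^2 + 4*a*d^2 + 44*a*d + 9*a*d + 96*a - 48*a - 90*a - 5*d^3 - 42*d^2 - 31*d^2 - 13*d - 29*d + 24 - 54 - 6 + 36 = a^2*(9*d + 126) + a*(4*d^2 + 53*d - 42) - 5*d^3 - 73*d^2 - 42*d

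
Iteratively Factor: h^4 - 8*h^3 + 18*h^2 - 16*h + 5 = (h - 1)*(h^3 - 7*h^2 + 11*h - 5) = (h - 1)^2*(h^2 - 6*h + 5) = (h - 1)^3*(h - 5)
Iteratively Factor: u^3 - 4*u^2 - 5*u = (u)*(u^2 - 4*u - 5) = u*(u - 5)*(u + 1)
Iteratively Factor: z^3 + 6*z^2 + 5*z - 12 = (z + 4)*(z^2 + 2*z - 3) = (z - 1)*(z + 4)*(z + 3)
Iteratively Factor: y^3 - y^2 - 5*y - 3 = (y - 3)*(y^2 + 2*y + 1) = (y - 3)*(y + 1)*(y + 1)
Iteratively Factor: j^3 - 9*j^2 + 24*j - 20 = (j - 5)*(j^2 - 4*j + 4) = (j - 5)*(j - 2)*(j - 2)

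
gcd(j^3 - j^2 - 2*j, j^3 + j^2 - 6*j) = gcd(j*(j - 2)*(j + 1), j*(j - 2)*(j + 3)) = j^2 - 2*j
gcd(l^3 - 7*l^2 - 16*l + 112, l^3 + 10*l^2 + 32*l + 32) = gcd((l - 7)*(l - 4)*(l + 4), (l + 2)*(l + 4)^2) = l + 4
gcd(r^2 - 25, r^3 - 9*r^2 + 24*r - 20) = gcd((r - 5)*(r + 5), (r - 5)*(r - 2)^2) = r - 5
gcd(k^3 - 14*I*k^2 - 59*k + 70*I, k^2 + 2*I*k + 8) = k - 2*I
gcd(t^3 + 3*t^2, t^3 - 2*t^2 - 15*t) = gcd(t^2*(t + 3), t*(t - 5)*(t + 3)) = t^2 + 3*t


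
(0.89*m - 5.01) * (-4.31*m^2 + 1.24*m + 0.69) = -3.8359*m^3 + 22.6967*m^2 - 5.5983*m - 3.4569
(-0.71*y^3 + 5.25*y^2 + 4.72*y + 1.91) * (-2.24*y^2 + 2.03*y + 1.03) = 1.5904*y^5 - 13.2013*y^4 - 0.646600000000001*y^3 + 10.7107*y^2 + 8.7389*y + 1.9673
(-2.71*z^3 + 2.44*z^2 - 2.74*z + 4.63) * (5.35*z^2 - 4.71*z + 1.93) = -14.4985*z^5 + 25.8181*z^4 - 31.3817*z^3 + 42.3851*z^2 - 27.0955*z + 8.9359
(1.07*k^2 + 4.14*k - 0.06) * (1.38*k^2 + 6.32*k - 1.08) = 1.4766*k^4 + 12.4756*k^3 + 24.9264*k^2 - 4.8504*k + 0.0648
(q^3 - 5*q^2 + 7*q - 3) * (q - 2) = q^4 - 7*q^3 + 17*q^2 - 17*q + 6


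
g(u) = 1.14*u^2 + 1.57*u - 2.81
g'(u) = 2.28*u + 1.57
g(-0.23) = -3.11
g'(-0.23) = 1.05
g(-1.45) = -2.69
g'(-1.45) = -1.74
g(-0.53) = -3.32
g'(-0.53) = 0.36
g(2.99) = 12.08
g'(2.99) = 8.39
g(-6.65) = 37.16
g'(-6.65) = -13.59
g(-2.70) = 1.26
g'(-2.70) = -4.59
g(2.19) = 6.10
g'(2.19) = 6.56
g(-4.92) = 17.06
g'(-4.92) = -9.65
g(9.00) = 103.66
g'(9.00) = 22.09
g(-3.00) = 2.74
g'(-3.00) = -5.27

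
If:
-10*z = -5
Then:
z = 1/2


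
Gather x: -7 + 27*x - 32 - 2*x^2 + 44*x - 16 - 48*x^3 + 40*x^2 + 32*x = -48*x^3 + 38*x^2 + 103*x - 55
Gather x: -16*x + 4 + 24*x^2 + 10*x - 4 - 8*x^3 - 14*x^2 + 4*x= -8*x^3 + 10*x^2 - 2*x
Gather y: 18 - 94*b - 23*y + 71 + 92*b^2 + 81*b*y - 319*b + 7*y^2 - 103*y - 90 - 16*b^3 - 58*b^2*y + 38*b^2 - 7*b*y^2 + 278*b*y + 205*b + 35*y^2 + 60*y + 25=-16*b^3 + 130*b^2 - 208*b + y^2*(42 - 7*b) + y*(-58*b^2 + 359*b - 66) + 24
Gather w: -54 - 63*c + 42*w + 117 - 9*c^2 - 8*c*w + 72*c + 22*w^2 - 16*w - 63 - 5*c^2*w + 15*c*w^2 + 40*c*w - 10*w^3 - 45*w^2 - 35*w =-9*c^2 + 9*c - 10*w^3 + w^2*(15*c - 23) + w*(-5*c^2 + 32*c - 9)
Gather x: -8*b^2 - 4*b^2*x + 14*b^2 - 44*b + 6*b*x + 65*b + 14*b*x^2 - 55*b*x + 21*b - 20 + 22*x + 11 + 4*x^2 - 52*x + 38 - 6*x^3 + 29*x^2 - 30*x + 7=6*b^2 + 42*b - 6*x^3 + x^2*(14*b + 33) + x*(-4*b^2 - 49*b - 60) + 36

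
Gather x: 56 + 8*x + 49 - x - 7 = 7*x + 98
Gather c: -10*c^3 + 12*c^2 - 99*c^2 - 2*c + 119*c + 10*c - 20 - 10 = -10*c^3 - 87*c^2 + 127*c - 30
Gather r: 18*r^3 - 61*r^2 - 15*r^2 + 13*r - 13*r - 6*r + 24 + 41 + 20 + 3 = 18*r^3 - 76*r^2 - 6*r + 88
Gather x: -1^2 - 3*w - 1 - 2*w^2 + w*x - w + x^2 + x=-2*w^2 - 4*w + x^2 + x*(w + 1) - 2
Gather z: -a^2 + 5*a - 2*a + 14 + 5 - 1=-a^2 + 3*a + 18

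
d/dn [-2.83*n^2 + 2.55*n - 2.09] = 2.55 - 5.66*n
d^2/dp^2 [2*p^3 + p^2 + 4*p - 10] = 12*p + 2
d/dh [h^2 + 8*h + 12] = 2*h + 8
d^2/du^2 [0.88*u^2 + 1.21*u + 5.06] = 1.76000000000000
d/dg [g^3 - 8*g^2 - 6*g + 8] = 3*g^2 - 16*g - 6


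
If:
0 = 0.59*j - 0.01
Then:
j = 0.02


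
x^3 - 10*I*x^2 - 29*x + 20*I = (x - 5*I)*(x - 4*I)*(x - I)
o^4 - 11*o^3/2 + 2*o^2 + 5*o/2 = o*(o - 5)*(o - 1)*(o + 1/2)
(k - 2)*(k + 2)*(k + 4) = k^3 + 4*k^2 - 4*k - 16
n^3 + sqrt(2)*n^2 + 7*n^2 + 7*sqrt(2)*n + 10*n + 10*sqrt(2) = (n + 2)*(n + 5)*(n + sqrt(2))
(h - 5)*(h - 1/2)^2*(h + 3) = h^4 - 3*h^3 - 51*h^2/4 + 29*h/2 - 15/4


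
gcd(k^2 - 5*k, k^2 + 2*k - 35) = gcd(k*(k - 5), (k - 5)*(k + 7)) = k - 5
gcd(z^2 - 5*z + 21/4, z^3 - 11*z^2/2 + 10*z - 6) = z - 3/2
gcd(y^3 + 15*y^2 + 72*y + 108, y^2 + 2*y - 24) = y + 6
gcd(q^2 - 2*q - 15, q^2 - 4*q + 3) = 1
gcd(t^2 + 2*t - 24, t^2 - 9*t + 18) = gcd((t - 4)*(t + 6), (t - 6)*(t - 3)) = 1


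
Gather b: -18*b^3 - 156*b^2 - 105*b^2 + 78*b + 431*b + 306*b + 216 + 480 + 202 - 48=-18*b^3 - 261*b^2 + 815*b + 850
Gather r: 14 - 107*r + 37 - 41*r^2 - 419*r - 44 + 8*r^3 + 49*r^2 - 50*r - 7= 8*r^3 + 8*r^2 - 576*r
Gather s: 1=1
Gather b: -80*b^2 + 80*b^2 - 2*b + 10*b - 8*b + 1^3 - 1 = 0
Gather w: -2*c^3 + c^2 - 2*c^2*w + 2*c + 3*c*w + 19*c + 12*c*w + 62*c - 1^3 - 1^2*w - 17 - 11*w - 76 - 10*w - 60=-2*c^3 + c^2 + 83*c + w*(-2*c^2 + 15*c - 22) - 154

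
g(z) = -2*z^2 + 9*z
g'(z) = 9 - 4*z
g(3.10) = 8.68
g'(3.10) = -3.40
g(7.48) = -44.58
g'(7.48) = -20.92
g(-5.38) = -106.31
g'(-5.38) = 30.52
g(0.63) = 4.88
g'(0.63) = 6.48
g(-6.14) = -130.66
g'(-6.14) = 33.56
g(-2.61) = -37.11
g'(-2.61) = 19.44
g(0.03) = 0.27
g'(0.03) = 8.88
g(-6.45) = -141.26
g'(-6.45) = 34.80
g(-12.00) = -396.00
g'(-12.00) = 57.00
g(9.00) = -81.00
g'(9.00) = -27.00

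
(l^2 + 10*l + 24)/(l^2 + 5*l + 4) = (l + 6)/(l + 1)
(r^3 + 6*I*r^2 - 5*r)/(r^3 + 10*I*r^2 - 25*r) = (r + I)/(r + 5*I)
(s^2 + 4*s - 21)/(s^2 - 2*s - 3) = (s + 7)/(s + 1)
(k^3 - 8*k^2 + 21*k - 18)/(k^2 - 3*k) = k - 5 + 6/k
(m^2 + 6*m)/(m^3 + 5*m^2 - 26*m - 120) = m/(m^2 - m - 20)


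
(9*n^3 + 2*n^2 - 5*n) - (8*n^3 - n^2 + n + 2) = n^3 + 3*n^2 - 6*n - 2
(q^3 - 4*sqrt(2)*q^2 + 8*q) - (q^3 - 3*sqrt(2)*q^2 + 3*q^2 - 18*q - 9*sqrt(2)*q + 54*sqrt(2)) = -3*q^2 - sqrt(2)*q^2 + 9*sqrt(2)*q + 26*q - 54*sqrt(2)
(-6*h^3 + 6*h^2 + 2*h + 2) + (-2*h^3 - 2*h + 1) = -8*h^3 + 6*h^2 + 3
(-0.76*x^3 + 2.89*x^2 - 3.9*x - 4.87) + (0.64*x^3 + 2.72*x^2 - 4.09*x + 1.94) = -0.12*x^3 + 5.61*x^2 - 7.99*x - 2.93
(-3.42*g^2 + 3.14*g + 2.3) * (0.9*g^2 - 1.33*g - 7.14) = -3.078*g^4 + 7.3746*g^3 + 22.3126*g^2 - 25.4786*g - 16.422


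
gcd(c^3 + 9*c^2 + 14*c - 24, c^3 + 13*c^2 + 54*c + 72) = c^2 + 10*c + 24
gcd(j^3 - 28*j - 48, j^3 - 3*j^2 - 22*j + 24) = j^2 - 2*j - 24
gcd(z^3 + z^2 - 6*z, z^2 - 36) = 1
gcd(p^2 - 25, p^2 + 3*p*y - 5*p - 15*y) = p - 5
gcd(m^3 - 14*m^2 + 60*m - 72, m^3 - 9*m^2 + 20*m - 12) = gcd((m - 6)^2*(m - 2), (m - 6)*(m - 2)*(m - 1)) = m^2 - 8*m + 12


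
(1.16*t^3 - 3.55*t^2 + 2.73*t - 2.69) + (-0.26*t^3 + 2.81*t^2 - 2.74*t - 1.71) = 0.9*t^3 - 0.74*t^2 - 0.0100000000000002*t - 4.4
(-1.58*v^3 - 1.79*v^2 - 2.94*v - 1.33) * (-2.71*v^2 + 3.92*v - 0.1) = 4.2818*v^5 - 1.3427*v^4 + 1.1086*v^3 - 7.7415*v^2 - 4.9196*v + 0.133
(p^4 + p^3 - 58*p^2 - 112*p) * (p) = p^5 + p^4 - 58*p^3 - 112*p^2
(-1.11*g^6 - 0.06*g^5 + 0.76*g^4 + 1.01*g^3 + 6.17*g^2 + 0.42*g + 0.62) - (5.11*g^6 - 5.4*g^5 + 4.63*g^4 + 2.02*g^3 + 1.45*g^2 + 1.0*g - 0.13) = -6.22*g^6 + 5.34*g^5 - 3.87*g^4 - 1.01*g^3 + 4.72*g^2 - 0.58*g + 0.75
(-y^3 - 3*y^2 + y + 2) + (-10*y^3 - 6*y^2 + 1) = -11*y^3 - 9*y^2 + y + 3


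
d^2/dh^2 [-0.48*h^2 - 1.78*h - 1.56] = -0.960000000000000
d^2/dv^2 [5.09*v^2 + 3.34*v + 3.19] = 10.1800000000000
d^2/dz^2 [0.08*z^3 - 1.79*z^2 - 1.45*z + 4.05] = 0.48*z - 3.58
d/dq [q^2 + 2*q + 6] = 2*q + 2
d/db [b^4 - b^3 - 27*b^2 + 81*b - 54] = 4*b^3 - 3*b^2 - 54*b + 81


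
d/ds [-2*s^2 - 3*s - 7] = -4*s - 3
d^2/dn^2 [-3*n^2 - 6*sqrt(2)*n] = -6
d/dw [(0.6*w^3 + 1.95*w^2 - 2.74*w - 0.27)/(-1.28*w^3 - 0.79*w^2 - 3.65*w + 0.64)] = (2.022*w^4 - 11.3944*w^3 - 9.1669*w^2 + 2.0694*w - 2.7391)/(1.6384*w^6 + 2.0224*w^5 + 9.9681*w^4 + 4.1286*w^3 + 12.3113*w^2 - 4.672*w + 0.4096)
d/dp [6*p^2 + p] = 12*p + 1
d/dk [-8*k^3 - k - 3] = -24*k^2 - 1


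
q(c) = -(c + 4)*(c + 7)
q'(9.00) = -29.00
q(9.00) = -208.00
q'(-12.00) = 13.00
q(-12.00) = -40.00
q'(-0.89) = -9.22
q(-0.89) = -19.00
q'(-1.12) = -8.76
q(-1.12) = -16.93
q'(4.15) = -19.30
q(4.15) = -90.87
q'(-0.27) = -10.46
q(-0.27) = -25.10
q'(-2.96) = -5.08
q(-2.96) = -4.20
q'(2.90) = -16.80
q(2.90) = -68.31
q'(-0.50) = -10.00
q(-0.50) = -22.75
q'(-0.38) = -10.24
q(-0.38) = -23.96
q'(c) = -2*c - 11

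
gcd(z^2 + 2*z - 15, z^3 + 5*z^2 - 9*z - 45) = z^2 + 2*z - 15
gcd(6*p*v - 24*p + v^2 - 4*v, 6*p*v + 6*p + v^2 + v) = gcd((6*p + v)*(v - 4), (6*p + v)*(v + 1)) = 6*p + v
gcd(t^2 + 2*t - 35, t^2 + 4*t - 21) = t + 7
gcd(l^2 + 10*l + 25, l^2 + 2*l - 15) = l + 5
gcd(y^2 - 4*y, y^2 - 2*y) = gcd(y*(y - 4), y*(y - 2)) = y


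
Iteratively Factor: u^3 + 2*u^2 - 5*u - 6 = (u - 2)*(u^2 + 4*u + 3) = (u - 2)*(u + 3)*(u + 1)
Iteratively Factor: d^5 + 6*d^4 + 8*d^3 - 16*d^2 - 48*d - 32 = (d + 2)*(d^4 + 4*d^3 - 16*d - 16) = (d + 2)^2*(d^3 + 2*d^2 - 4*d - 8) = (d + 2)^3*(d^2 - 4) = (d + 2)^4*(d - 2)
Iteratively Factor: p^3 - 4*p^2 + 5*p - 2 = (p - 2)*(p^2 - 2*p + 1) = (p - 2)*(p - 1)*(p - 1)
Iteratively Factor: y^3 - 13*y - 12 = (y - 4)*(y^2 + 4*y + 3) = (y - 4)*(y + 1)*(y + 3)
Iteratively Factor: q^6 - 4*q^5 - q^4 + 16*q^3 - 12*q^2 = (q + 2)*(q^5 - 6*q^4 + 11*q^3 - 6*q^2) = q*(q + 2)*(q^4 - 6*q^3 + 11*q^2 - 6*q) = q^2*(q + 2)*(q^3 - 6*q^2 + 11*q - 6) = q^2*(q - 1)*(q + 2)*(q^2 - 5*q + 6) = q^2*(q - 3)*(q - 1)*(q + 2)*(q - 2)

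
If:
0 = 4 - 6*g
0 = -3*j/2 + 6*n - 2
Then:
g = 2/3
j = 4*n - 4/3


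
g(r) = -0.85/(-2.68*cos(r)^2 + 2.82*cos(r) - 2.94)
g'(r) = -0.85*(-5.36*sin(r)*cos(r) + 2.82*sin(r))/(-2.68*cos(r)^2 + 2.82*cos(r) - 2.94)^2 = (4.556*cos(r) - 2.397)*sin(r)/(2.68*cos(r)^2 - 2.82*cos(r) + 2.94)^2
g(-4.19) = 0.17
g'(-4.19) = -0.16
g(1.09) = 0.38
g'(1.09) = -0.05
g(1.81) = 0.23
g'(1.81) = -0.24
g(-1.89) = 0.21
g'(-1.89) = 0.22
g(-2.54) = 0.12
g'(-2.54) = 0.07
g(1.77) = 0.24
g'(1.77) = -0.25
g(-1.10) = 0.38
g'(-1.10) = 0.06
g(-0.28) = 0.31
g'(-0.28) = -0.07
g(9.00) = 0.11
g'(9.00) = -0.05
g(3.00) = 0.10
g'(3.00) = -0.01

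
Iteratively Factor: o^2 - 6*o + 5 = (o - 5)*(o - 1)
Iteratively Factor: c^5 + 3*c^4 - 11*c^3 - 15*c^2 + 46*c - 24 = (c + 3)*(c^4 - 11*c^2 + 18*c - 8) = (c - 2)*(c + 3)*(c^3 + 2*c^2 - 7*c + 4) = (c - 2)*(c - 1)*(c + 3)*(c^2 + 3*c - 4) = (c - 2)*(c - 1)*(c + 3)*(c + 4)*(c - 1)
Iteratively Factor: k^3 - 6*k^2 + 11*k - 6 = (k - 1)*(k^2 - 5*k + 6) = (k - 3)*(k - 1)*(k - 2)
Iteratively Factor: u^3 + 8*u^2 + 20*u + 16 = (u + 2)*(u^2 + 6*u + 8) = (u + 2)*(u + 4)*(u + 2)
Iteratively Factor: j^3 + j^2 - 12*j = (j + 4)*(j^2 - 3*j) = j*(j + 4)*(j - 3)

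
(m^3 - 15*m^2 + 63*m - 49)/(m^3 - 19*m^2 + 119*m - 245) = (m - 1)/(m - 5)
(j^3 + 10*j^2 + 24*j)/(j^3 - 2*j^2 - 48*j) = (j + 4)/(j - 8)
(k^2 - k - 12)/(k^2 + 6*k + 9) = (k - 4)/(k + 3)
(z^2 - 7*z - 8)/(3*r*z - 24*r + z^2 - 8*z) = (z + 1)/(3*r + z)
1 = 1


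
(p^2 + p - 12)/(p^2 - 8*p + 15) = (p + 4)/(p - 5)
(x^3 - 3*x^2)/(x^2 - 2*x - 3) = x^2/(x + 1)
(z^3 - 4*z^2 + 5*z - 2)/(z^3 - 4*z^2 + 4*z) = (z^2 - 2*z + 1)/(z*(z - 2))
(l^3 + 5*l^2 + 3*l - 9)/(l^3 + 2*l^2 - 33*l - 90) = (l^2 + 2*l - 3)/(l^2 - l - 30)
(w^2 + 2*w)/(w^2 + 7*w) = (w + 2)/(w + 7)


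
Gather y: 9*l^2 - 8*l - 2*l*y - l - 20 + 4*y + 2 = 9*l^2 - 9*l + y*(4 - 2*l) - 18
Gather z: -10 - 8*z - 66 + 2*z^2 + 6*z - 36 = 2*z^2 - 2*z - 112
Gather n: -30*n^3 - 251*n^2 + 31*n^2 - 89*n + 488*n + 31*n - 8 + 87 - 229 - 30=-30*n^3 - 220*n^2 + 430*n - 180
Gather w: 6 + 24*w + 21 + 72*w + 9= 96*w + 36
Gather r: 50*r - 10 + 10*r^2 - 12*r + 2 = 10*r^2 + 38*r - 8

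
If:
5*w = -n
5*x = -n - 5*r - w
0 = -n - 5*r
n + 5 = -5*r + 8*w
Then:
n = -25/8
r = 5/8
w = 5/8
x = -1/8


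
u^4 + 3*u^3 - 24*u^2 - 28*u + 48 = (u - 4)*(u - 1)*(u + 2)*(u + 6)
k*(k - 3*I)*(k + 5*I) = k^3 + 2*I*k^2 + 15*k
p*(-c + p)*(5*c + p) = -5*c^2*p + 4*c*p^2 + p^3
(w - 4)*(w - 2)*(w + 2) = w^3 - 4*w^2 - 4*w + 16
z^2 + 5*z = z*(z + 5)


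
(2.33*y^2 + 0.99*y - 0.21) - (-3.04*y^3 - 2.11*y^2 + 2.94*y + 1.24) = 3.04*y^3 + 4.44*y^2 - 1.95*y - 1.45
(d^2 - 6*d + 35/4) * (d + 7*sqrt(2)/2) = d^3 - 6*d^2 + 7*sqrt(2)*d^2/2 - 21*sqrt(2)*d + 35*d/4 + 245*sqrt(2)/8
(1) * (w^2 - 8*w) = w^2 - 8*w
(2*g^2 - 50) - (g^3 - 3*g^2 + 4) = -g^3 + 5*g^2 - 54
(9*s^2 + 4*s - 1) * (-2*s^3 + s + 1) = -18*s^5 - 8*s^4 + 11*s^3 + 13*s^2 + 3*s - 1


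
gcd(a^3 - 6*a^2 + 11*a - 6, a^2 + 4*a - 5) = a - 1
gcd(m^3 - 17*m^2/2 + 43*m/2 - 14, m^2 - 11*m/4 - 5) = m - 4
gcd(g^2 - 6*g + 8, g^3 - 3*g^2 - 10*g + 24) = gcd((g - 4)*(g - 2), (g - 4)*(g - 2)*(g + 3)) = g^2 - 6*g + 8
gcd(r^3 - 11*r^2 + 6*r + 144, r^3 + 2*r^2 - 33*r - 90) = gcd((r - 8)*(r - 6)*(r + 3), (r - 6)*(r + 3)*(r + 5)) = r^2 - 3*r - 18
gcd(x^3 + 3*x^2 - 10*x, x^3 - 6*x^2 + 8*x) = x^2 - 2*x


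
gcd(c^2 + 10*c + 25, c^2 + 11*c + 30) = c + 5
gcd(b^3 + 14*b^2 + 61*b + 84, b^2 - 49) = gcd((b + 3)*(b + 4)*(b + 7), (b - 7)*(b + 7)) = b + 7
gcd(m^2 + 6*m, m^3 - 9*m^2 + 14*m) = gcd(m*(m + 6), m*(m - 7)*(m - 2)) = m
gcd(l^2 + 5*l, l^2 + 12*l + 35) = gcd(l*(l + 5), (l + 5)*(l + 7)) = l + 5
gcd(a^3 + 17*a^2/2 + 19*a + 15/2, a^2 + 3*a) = a + 3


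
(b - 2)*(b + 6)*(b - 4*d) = b^3 - 4*b^2*d + 4*b^2 - 16*b*d - 12*b + 48*d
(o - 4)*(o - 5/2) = o^2 - 13*o/2 + 10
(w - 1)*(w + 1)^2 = w^3 + w^2 - w - 1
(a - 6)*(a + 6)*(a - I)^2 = a^4 - 2*I*a^3 - 37*a^2 + 72*I*a + 36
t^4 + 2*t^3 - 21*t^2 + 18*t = t*(t - 3)*(t - 1)*(t + 6)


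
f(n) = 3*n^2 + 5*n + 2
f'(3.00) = 23.00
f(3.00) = 44.00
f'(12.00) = 77.00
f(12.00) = 494.00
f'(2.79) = 21.74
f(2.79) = 39.30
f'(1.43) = 13.58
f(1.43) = 15.28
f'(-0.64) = 1.16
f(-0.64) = 0.03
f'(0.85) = 10.10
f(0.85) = 8.42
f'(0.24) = 6.44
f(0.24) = 3.37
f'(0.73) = 9.38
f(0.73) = 7.25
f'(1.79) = 15.74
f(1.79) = 20.56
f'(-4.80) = -23.80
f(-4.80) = 47.12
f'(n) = 6*n + 5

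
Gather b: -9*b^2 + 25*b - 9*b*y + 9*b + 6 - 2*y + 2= -9*b^2 + b*(34 - 9*y) - 2*y + 8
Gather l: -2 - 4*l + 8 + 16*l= 12*l + 6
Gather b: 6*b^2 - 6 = 6*b^2 - 6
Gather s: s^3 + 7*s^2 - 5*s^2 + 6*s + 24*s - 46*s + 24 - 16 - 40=s^3 + 2*s^2 - 16*s - 32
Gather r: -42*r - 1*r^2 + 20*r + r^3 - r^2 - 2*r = r^3 - 2*r^2 - 24*r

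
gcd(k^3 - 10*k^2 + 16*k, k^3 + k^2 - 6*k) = k^2 - 2*k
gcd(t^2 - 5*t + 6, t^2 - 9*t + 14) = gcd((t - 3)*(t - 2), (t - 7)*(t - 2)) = t - 2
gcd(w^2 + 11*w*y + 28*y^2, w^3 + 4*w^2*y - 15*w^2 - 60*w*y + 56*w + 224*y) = w + 4*y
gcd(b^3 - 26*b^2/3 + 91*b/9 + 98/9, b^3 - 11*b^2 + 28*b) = b - 7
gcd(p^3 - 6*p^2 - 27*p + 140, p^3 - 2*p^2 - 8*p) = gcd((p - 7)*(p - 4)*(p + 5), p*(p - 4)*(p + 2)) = p - 4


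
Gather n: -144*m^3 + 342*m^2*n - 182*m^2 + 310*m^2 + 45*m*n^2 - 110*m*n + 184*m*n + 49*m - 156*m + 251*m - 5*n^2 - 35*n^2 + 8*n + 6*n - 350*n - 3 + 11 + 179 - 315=-144*m^3 + 128*m^2 + 144*m + n^2*(45*m - 40) + n*(342*m^2 + 74*m - 336) - 128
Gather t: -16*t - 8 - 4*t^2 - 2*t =-4*t^2 - 18*t - 8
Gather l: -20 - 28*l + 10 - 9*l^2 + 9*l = -9*l^2 - 19*l - 10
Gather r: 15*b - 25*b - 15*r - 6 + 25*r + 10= -10*b + 10*r + 4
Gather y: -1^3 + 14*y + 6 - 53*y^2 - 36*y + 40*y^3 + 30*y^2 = 40*y^3 - 23*y^2 - 22*y + 5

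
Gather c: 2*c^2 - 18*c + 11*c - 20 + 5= 2*c^2 - 7*c - 15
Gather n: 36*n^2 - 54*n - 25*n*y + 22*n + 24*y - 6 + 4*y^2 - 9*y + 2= 36*n^2 + n*(-25*y - 32) + 4*y^2 + 15*y - 4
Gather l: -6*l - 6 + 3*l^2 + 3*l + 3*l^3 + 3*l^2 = 3*l^3 + 6*l^2 - 3*l - 6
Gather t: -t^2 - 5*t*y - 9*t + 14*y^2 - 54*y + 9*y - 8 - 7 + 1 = -t^2 + t*(-5*y - 9) + 14*y^2 - 45*y - 14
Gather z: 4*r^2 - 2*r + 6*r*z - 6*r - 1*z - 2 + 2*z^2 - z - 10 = 4*r^2 - 8*r + 2*z^2 + z*(6*r - 2) - 12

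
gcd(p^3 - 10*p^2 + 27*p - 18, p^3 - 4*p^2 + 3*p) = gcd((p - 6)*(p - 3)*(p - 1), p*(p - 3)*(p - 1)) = p^2 - 4*p + 3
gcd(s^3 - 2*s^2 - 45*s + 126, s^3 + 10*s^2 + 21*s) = s + 7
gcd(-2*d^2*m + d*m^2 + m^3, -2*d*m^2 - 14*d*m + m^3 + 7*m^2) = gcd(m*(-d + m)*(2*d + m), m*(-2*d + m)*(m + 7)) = m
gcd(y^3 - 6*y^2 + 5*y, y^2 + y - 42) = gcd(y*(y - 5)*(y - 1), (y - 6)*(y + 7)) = 1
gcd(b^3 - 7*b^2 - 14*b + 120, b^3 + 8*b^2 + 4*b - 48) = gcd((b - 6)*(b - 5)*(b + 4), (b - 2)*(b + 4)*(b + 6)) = b + 4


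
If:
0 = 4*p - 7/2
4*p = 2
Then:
No Solution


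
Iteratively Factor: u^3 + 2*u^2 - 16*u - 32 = (u + 4)*(u^2 - 2*u - 8) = (u - 4)*(u + 4)*(u + 2)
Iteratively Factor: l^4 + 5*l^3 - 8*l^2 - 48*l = (l + 4)*(l^3 + l^2 - 12*l) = (l - 3)*(l + 4)*(l^2 + 4*l) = l*(l - 3)*(l + 4)*(l + 4)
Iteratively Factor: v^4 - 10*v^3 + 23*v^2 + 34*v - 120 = (v + 2)*(v^3 - 12*v^2 + 47*v - 60) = (v - 3)*(v + 2)*(v^2 - 9*v + 20) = (v - 4)*(v - 3)*(v + 2)*(v - 5)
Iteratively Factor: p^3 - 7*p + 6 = (p - 2)*(p^2 + 2*p - 3) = (p - 2)*(p - 1)*(p + 3)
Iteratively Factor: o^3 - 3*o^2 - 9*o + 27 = (o - 3)*(o^2 - 9) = (o - 3)^2*(o + 3)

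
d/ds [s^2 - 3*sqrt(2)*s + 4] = 2*s - 3*sqrt(2)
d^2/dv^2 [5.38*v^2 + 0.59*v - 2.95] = 10.7600000000000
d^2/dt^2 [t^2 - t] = 2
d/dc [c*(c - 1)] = 2*c - 1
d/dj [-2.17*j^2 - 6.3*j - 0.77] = -4.34*j - 6.3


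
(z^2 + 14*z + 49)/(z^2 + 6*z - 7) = (z + 7)/(z - 1)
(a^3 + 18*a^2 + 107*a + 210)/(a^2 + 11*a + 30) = a + 7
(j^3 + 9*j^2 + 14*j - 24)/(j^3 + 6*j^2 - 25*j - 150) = (j^2 + 3*j - 4)/(j^2 - 25)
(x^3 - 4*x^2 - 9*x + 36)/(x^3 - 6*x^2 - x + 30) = (x^2 - x - 12)/(x^2 - 3*x - 10)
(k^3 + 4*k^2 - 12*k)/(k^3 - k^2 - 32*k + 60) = k/(k - 5)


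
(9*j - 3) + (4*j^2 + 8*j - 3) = 4*j^2 + 17*j - 6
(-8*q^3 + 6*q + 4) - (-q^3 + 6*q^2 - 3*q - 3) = -7*q^3 - 6*q^2 + 9*q + 7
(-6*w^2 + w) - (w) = -6*w^2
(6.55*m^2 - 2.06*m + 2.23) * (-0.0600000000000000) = -0.393*m^2 + 0.1236*m - 0.1338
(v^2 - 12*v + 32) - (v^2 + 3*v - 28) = 60 - 15*v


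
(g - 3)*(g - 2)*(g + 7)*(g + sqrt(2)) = g^4 + sqrt(2)*g^3 + 2*g^3 - 29*g^2 + 2*sqrt(2)*g^2 - 29*sqrt(2)*g + 42*g + 42*sqrt(2)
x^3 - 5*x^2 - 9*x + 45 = (x - 5)*(x - 3)*(x + 3)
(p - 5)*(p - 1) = p^2 - 6*p + 5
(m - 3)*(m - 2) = m^2 - 5*m + 6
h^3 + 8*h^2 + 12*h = h*(h + 2)*(h + 6)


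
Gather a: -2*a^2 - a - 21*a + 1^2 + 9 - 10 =-2*a^2 - 22*a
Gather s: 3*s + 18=3*s + 18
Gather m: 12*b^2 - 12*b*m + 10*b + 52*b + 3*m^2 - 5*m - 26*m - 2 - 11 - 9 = 12*b^2 + 62*b + 3*m^2 + m*(-12*b - 31) - 22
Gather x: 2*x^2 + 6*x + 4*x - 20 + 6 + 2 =2*x^2 + 10*x - 12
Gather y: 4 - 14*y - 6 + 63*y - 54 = 49*y - 56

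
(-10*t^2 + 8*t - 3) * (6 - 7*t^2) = 70*t^4 - 56*t^3 - 39*t^2 + 48*t - 18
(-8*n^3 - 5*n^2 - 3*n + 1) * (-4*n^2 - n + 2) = 32*n^5 + 28*n^4 + n^3 - 11*n^2 - 7*n + 2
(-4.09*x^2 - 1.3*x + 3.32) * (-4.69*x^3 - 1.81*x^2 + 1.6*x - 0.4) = 19.1821*x^5 + 13.4999*x^4 - 19.7618*x^3 - 6.4532*x^2 + 5.832*x - 1.328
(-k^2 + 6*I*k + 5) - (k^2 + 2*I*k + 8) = -2*k^2 + 4*I*k - 3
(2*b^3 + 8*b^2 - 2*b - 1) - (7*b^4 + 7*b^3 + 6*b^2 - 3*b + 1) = -7*b^4 - 5*b^3 + 2*b^2 + b - 2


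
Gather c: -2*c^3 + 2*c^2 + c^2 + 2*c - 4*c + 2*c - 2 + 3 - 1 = -2*c^3 + 3*c^2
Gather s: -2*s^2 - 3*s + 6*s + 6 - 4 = -2*s^2 + 3*s + 2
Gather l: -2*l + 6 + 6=12 - 2*l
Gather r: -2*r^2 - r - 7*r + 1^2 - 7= -2*r^2 - 8*r - 6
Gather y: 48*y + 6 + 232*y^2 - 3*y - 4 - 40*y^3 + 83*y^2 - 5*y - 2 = -40*y^3 + 315*y^2 + 40*y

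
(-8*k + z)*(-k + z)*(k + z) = 8*k^3 - k^2*z - 8*k*z^2 + z^3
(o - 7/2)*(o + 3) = o^2 - o/2 - 21/2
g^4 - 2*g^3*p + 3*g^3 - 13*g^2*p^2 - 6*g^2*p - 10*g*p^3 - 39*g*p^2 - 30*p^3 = (g + 3)*(g - 5*p)*(g + p)*(g + 2*p)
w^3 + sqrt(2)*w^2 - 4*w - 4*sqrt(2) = (w - 2)*(w + 2)*(w + sqrt(2))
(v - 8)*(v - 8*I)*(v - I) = v^3 - 8*v^2 - 9*I*v^2 - 8*v + 72*I*v + 64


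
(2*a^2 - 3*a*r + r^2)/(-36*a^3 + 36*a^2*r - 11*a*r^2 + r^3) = (-a + r)/(18*a^2 - 9*a*r + r^2)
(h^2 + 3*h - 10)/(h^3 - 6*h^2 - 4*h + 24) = (h + 5)/(h^2 - 4*h - 12)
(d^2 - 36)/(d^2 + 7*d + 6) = (d - 6)/(d + 1)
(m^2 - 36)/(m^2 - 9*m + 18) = (m + 6)/(m - 3)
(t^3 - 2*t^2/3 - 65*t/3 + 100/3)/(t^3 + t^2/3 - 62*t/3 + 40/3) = (3*t - 5)/(3*t - 2)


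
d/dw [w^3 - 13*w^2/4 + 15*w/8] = 3*w^2 - 13*w/2 + 15/8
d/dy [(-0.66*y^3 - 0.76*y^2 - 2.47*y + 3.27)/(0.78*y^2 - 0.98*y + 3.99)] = (-0.5148*y^4 + 1.2936*y^3 - 5.2288*y^2 - 11.166*y - 6.6507)/(0.6084*y^4 - 1.5288*y^3 + 7.1848*y^2 - 7.8204*y + 15.9201)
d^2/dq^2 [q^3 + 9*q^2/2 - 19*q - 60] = 6*q + 9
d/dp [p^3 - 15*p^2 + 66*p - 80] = 3*p^2 - 30*p + 66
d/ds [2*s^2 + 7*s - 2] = 4*s + 7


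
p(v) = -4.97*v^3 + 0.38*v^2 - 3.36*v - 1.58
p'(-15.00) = -3369.51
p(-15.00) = 16908.07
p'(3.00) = -135.27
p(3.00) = -142.43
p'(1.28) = -26.82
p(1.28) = -15.68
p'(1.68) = -44.17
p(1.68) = -29.72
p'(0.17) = -3.66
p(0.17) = -2.16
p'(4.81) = -344.66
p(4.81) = -562.03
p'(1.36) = -29.90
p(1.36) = -17.95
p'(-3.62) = -201.50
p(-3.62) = 251.33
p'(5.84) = -507.44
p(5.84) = -998.15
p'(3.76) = -211.29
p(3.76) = -273.03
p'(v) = -14.91*v^2 + 0.76*v - 3.36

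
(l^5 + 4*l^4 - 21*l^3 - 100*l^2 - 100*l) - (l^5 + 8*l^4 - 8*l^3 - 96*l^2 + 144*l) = -4*l^4 - 13*l^3 - 4*l^2 - 244*l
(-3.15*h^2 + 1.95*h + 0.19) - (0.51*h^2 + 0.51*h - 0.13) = -3.66*h^2 + 1.44*h + 0.32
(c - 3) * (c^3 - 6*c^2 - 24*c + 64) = c^4 - 9*c^3 - 6*c^2 + 136*c - 192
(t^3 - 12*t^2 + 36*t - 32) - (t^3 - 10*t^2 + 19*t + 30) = -2*t^2 + 17*t - 62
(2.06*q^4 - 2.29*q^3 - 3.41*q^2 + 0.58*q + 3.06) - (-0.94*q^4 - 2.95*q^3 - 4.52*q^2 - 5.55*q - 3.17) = 3.0*q^4 + 0.66*q^3 + 1.11*q^2 + 6.13*q + 6.23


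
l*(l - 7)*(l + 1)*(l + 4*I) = l^4 - 6*l^3 + 4*I*l^3 - 7*l^2 - 24*I*l^2 - 28*I*l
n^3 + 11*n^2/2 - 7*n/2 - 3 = (n - 1)*(n + 1/2)*(n + 6)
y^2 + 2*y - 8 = (y - 2)*(y + 4)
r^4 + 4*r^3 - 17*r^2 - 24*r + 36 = (r - 3)*(r - 1)*(r + 2)*(r + 6)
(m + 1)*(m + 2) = m^2 + 3*m + 2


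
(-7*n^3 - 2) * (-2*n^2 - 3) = 14*n^5 + 21*n^3 + 4*n^2 + 6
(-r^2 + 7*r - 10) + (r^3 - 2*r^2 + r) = r^3 - 3*r^2 + 8*r - 10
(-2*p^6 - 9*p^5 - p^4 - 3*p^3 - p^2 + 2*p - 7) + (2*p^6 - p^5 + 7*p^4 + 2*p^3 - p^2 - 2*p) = -10*p^5 + 6*p^4 - p^3 - 2*p^2 - 7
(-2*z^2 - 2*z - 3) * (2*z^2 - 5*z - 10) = -4*z^4 + 6*z^3 + 24*z^2 + 35*z + 30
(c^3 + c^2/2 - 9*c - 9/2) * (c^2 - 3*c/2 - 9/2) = c^5 - c^4 - 57*c^3/4 + 27*c^2/4 + 189*c/4 + 81/4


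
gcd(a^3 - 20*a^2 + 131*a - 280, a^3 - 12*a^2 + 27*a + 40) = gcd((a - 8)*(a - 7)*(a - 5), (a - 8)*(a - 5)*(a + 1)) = a^2 - 13*a + 40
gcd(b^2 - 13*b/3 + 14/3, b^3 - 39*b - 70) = 1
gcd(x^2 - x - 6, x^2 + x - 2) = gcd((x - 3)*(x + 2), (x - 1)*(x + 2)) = x + 2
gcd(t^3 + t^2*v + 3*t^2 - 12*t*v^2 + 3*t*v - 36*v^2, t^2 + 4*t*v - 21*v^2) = t - 3*v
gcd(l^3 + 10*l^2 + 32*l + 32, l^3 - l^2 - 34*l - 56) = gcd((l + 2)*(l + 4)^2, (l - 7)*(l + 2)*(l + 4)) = l^2 + 6*l + 8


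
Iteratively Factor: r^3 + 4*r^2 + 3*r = (r + 1)*(r^2 + 3*r) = r*(r + 1)*(r + 3)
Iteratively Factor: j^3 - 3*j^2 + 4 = (j + 1)*(j^2 - 4*j + 4) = (j - 2)*(j + 1)*(j - 2)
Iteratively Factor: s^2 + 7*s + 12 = (s + 4)*(s + 3)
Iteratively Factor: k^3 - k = (k)*(k^2 - 1) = k*(k + 1)*(k - 1)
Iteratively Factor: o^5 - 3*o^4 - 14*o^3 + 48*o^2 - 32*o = (o + 4)*(o^4 - 7*o^3 + 14*o^2 - 8*o) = (o - 2)*(o + 4)*(o^3 - 5*o^2 + 4*o) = (o - 2)*(o - 1)*(o + 4)*(o^2 - 4*o) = o*(o - 2)*(o - 1)*(o + 4)*(o - 4)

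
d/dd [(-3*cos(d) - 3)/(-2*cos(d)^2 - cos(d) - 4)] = 3*(4*cos(d) + cos(2*d) - 2)*sin(d)/(cos(d) + cos(2*d) + 5)^2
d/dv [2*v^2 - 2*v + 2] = 4*v - 2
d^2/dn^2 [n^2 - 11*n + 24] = 2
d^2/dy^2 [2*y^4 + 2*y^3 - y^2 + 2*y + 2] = 24*y^2 + 12*y - 2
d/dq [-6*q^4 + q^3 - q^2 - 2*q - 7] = -24*q^3 + 3*q^2 - 2*q - 2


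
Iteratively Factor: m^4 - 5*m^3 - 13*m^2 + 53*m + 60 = (m + 1)*(m^3 - 6*m^2 - 7*m + 60) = (m - 4)*(m + 1)*(m^2 - 2*m - 15) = (m - 4)*(m + 1)*(m + 3)*(m - 5)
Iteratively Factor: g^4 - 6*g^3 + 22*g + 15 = (g + 1)*(g^3 - 7*g^2 + 7*g + 15) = (g - 3)*(g + 1)*(g^2 - 4*g - 5) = (g - 5)*(g - 3)*(g + 1)*(g + 1)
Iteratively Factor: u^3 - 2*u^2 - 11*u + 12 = (u - 4)*(u^2 + 2*u - 3) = (u - 4)*(u + 3)*(u - 1)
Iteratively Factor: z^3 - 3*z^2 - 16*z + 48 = (z - 4)*(z^2 + z - 12) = (z - 4)*(z + 4)*(z - 3)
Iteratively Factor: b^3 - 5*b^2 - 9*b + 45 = (b - 3)*(b^2 - 2*b - 15) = (b - 5)*(b - 3)*(b + 3)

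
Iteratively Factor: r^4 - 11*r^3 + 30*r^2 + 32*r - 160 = (r - 5)*(r^3 - 6*r^2 + 32) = (r - 5)*(r + 2)*(r^2 - 8*r + 16) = (r - 5)*(r - 4)*(r + 2)*(r - 4)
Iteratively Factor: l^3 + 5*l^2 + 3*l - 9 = (l + 3)*(l^2 + 2*l - 3) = (l - 1)*(l + 3)*(l + 3)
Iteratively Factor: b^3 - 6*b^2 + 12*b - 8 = (b - 2)*(b^2 - 4*b + 4) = (b - 2)^2*(b - 2)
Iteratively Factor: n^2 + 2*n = (n)*(n + 2)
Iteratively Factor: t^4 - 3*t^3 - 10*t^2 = (t - 5)*(t^3 + 2*t^2) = t*(t - 5)*(t^2 + 2*t) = t^2*(t - 5)*(t + 2)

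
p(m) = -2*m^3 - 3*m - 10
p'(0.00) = -3.00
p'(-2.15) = -30.74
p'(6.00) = -219.00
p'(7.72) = -360.59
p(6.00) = -460.00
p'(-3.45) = -74.42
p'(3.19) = -64.06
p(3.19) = -84.49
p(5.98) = -455.63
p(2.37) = -43.73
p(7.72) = -953.36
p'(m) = -6*m^2 - 3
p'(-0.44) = -4.16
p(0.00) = -10.00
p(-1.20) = -2.94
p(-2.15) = 16.33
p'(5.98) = -217.56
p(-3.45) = 82.48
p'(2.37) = -36.70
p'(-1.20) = -11.64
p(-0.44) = -8.51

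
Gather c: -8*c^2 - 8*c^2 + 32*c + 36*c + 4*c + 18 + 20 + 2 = -16*c^2 + 72*c + 40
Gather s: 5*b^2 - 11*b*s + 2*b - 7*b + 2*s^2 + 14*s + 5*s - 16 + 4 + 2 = 5*b^2 - 5*b + 2*s^2 + s*(19 - 11*b) - 10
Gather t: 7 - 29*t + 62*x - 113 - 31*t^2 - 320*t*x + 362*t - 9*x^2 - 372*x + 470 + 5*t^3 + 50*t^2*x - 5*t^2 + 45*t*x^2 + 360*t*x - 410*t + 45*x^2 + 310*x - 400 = 5*t^3 + t^2*(50*x - 36) + t*(45*x^2 + 40*x - 77) + 36*x^2 - 36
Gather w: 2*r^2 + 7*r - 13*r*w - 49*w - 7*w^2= 2*r^2 + 7*r - 7*w^2 + w*(-13*r - 49)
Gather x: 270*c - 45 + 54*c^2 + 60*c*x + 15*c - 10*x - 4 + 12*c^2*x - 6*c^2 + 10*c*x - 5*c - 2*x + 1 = 48*c^2 + 280*c + x*(12*c^2 + 70*c - 12) - 48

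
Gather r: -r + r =0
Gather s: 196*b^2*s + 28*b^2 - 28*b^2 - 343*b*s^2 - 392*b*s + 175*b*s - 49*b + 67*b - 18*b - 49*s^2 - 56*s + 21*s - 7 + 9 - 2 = s^2*(-343*b - 49) + s*(196*b^2 - 217*b - 35)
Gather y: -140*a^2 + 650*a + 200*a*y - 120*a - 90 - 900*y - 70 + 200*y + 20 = -140*a^2 + 530*a + y*(200*a - 700) - 140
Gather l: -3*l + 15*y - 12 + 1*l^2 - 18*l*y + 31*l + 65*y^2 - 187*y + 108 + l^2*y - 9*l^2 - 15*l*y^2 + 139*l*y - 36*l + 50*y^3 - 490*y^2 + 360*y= l^2*(y - 8) + l*(-15*y^2 + 121*y - 8) + 50*y^3 - 425*y^2 + 188*y + 96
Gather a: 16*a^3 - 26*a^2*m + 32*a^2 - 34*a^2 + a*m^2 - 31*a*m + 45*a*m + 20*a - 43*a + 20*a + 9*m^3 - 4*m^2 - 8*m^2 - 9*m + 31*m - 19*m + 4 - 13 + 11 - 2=16*a^3 + a^2*(-26*m - 2) + a*(m^2 + 14*m - 3) + 9*m^3 - 12*m^2 + 3*m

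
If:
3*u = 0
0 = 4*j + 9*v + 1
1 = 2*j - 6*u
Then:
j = 1/2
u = 0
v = -1/3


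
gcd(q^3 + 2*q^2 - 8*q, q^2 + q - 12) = q + 4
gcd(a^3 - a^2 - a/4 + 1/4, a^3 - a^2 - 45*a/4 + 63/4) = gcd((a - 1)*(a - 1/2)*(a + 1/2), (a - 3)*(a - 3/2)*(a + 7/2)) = 1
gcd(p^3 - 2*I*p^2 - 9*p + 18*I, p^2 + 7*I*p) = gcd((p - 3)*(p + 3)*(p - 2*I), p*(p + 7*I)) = 1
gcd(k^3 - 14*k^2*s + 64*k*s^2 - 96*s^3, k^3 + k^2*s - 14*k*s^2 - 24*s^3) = -k + 4*s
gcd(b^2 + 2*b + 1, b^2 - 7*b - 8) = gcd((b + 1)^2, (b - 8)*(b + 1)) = b + 1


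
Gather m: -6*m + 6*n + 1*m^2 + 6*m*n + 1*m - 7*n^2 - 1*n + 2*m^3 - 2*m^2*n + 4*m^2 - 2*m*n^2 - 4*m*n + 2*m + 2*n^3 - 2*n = 2*m^3 + m^2*(5 - 2*n) + m*(-2*n^2 + 2*n - 3) + 2*n^3 - 7*n^2 + 3*n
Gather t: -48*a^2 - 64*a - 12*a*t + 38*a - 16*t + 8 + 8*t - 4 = -48*a^2 - 26*a + t*(-12*a - 8) + 4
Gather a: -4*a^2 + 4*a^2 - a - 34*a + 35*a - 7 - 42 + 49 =0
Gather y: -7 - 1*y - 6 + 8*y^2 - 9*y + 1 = 8*y^2 - 10*y - 12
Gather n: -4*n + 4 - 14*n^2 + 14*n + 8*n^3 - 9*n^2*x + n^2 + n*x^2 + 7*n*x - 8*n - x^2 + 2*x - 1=8*n^3 + n^2*(-9*x - 13) + n*(x^2 + 7*x + 2) - x^2 + 2*x + 3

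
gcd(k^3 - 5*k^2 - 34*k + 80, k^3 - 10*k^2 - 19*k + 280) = k^2 - 3*k - 40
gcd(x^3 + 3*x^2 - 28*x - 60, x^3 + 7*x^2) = 1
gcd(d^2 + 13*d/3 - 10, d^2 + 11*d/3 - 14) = d + 6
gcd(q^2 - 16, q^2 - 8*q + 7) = 1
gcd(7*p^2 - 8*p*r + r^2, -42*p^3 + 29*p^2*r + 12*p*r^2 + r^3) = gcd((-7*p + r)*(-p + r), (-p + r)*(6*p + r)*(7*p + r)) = p - r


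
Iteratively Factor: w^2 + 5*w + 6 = (w + 2)*(w + 3)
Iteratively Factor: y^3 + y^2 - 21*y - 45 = (y + 3)*(y^2 - 2*y - 15) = (y - 5)*(y + 3)*(y + 3)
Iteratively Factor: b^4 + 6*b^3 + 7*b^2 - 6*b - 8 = (b - 1)*(b^3 + 7*b^2 + 14*b + 8) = (b - 1)*(b + 1)*(b^2 + 6*b + 8) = (b - 1)*(b + 1)*(b + 2)*(b + 4)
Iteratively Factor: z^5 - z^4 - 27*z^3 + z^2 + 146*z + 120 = (z + 1)*(z^4 - 2*z^3 - 25*z^2 + 26*z + 120) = (z + 1)*(z + 4)*(z^3 - 6*z^2 - z + 30) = (z - 5)*(z + 1)*(z + 4)*(z^2 - z - 6) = (z - 5)*(z + 1)*(z + 2)*(z + 4)*(z - 3)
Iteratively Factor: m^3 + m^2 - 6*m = (m - 2)*(m^2 + 3*m) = (m - 2)*(m + 3)*(m)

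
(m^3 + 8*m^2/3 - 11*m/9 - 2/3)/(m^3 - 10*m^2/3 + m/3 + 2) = (9*m^3 + 24*m^2 - 11*m - 6)/(3*(3*m^3 - 10*m^2 + m + 6))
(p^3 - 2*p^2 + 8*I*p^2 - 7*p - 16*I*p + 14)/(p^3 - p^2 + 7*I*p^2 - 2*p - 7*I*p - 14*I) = (p + I)/(p + 1)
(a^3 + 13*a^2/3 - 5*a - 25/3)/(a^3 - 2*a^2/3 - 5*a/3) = (a + 5)/a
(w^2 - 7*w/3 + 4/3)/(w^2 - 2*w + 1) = (w - 4/3)/(w - 1)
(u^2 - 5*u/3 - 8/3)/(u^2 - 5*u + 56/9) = 3*(u + 1)/(3*u - 7)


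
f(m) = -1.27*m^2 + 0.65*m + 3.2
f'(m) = 0.65 - 2.54*m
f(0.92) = 2.72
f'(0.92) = -1.69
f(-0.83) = 1.79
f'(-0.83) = 2.76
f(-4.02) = -19.94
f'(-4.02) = 10.86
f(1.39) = 1.65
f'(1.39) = -2.88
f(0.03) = 3.22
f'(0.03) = 0.57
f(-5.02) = -32.07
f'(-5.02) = 13.40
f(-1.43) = -0.33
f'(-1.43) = 4.28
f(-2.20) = -4.38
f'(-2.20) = 6.24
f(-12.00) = -187.48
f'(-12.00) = 31.13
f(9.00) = -93.82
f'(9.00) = -22.21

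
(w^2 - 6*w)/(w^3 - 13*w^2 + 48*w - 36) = w/(w^2 - 7*w + 6)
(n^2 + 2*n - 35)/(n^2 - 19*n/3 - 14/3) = 3*(-n^2 - 2*n + 35)/(-3*n^2 + 19*n + 14)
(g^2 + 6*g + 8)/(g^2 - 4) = (g + 4)/(g - 2)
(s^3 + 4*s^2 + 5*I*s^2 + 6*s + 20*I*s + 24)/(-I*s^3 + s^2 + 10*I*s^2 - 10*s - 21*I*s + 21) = (I*s^3 + s^2*(-5 + 4*I) + s*(-20 + 6*I) + 24*I)/(s^3 + s^2*(-10 + I) + s*(21 - 10*I) + 21*I)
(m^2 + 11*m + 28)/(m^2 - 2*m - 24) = (m + 7)/(m - 6)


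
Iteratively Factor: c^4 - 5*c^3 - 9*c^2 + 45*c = (c)*(c^3 - 5*c^2 - 9*c + 45) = c*(c - 5)*(c^2 - 9) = c*(c - 5)*(c - 3)*(c + 3)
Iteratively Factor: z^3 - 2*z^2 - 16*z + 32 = (z - 2)*(z^2 - 16) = (z - 4)*(z - 2)*(z + 4)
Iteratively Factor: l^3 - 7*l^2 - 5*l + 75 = (l - 5)*(l^2 - 2*l - 15) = (l - 5)*(l + 3)*(l - 5)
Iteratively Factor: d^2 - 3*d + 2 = (d - 1)*(d - 2)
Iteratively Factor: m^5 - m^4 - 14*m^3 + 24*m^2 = (m)*(m^4 - m^3 - 14*m^2 + 24*m) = m*(m - 2)*(m^3 + m^2 - 12*m) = m*(m - 2)*(m + 4)*(m^2 - 3*m) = m*(m - 3)*(m - 2)*(m + 4)*(m)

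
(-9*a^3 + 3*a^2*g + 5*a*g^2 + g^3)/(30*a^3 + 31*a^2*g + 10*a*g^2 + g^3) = (-3*a^2 + 2*a*g + g^2)/(10*a^2 + 7*a*g + g^2)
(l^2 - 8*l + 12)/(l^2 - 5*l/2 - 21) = 2*(l - 2)/(2*l + 7)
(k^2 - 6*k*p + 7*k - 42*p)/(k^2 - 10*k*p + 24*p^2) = (-k - 7)/(-k + 4*p)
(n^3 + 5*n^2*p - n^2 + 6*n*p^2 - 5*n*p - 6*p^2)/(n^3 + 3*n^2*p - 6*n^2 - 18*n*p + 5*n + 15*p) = (n + 2*p)/(n - 5)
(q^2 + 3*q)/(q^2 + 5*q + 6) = q/(q + 2)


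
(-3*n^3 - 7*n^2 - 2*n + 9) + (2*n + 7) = -3*n^3 - 7*n^2 + 16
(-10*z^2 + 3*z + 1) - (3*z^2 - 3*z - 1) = -13*z^2 + 6*z + 2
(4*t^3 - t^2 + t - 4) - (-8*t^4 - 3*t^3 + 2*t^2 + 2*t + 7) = 8*t^4 + 7*t^3 - 3*t^2 - t - 11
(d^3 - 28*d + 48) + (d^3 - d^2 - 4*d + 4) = 2*d^3 - d^2 - 32*d + 52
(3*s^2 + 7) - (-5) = 3*s^2 + 12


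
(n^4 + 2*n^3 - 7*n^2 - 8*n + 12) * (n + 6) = n^5 + 8*n^4 + 5*n^3 - 50*n^2 - 36*n + 72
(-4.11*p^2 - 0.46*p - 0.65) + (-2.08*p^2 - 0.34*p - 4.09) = -6.19*p^2 - 0.8*p - 4.74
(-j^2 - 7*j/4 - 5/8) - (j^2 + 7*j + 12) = -2*j^2 - 35*j/4 - 101/8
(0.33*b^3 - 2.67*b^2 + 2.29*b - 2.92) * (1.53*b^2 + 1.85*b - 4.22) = 0.5049*b^5 - 3.4746*b^4 - 2.8284*b^3 + 11.0363*b^2 - 15.0658*b + 12.3224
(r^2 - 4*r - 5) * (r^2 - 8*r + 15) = r^4 - 12*r^3 + 42*r^2 - 20*r - 75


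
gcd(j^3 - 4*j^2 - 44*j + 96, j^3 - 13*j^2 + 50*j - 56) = j - 2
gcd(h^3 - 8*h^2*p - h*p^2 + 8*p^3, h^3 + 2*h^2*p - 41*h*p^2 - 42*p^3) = h + p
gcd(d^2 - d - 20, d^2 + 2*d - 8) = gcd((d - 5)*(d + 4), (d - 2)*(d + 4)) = d + 4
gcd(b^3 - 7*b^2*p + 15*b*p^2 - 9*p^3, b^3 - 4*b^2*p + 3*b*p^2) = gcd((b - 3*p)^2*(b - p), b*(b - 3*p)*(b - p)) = b^2 - 4*b*p + 3*p^2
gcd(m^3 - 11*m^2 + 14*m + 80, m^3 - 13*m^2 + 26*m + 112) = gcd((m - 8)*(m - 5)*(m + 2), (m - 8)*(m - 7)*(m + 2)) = m^2 - 6*m - 16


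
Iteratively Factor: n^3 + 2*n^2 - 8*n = (n - 2)*(n^2 + 4*n) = (n - 2)*(n + 4)*(n)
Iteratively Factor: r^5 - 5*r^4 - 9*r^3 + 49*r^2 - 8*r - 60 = (r + 1)*(r^4 - 6*r^3 - 3*r^2 + 52*r - 60) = (r + 1)*(r + 3)*(r^3 - 9*r^2 + 24*r - 20) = (r - 2)*(r + 1)*(r + 3)*(r^2 - 7*r + 10) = (r - 2)^2*(r + 1)*(r + 3)*(r - 5)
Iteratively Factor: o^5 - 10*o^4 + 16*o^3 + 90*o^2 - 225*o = (o)*(o^4 - 10*o^3 + 16*o^2 + 90*o - 225) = o*(o - 5)*(o^3 - 5*o^2 - 9*o + 45) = o*(o - 5)*(o - 3)*(o^2 - 2*o - 15) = o*(o - 5)*(o - 3)*(o + 3)*(o - 5)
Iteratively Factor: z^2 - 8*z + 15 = (z - 3)*(z - 5)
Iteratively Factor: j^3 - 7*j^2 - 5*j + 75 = (j - 5)*(j^2 - 2*j - 15) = (j - 5)*(j + 3)*(j - 5)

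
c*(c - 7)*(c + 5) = c^3 - 2*c^2 - 35*c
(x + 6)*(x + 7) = x^2 + 13*x + 42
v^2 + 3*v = v*(v + 3)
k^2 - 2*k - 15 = (k - 5)*(k + 3)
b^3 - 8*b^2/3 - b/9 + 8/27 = (b - 8/3)*(b - 1/3)*(b + 1/3)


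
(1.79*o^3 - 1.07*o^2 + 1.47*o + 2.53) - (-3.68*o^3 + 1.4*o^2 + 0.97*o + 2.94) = 5.47*o^3 - 2.47*o^2 + 0.5*o - 0.41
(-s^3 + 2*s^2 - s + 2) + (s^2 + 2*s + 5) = -s^3 + 3*s^2 + s + 7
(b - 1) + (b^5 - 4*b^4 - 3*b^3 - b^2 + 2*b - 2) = b^5 - 4*b^4 - 3*b^3 - b^2 + 3*b - 3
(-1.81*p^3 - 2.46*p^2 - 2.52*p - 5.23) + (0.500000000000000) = -1.81*p^3 - 2.46*p^2 - 2.52*p - 4.73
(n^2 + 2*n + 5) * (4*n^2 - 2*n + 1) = 4*n^4 + 6*n^3 + 17*n^2 - 8*n + 5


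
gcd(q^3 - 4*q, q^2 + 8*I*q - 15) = 1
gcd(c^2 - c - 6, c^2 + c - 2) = c + 2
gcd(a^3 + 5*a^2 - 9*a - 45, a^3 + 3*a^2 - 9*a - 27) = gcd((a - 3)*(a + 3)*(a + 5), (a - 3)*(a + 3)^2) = a^2 - 9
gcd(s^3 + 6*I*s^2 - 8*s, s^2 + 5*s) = s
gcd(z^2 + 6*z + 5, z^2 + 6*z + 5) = z^2 + 6*z + 5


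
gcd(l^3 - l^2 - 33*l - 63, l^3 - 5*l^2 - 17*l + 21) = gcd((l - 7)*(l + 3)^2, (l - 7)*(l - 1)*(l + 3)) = l^2 - 4*l - 21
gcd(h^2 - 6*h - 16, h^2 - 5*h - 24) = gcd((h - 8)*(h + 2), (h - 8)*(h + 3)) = h - 8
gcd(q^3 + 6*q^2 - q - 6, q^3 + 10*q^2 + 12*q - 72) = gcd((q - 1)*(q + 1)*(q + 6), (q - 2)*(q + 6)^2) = q + 6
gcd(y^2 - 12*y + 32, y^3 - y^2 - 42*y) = 1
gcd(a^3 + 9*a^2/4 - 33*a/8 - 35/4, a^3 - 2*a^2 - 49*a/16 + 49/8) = a^2 - a/4 - 7/2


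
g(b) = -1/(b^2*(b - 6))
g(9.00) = 0.00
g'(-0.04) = 5190.97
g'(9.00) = 0.00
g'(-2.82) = 0.01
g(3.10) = 0.04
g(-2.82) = 0.01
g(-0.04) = 103.48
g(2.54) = 0.04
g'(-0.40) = 5.04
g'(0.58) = -1.79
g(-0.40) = 0.98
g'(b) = 1/(b^2*(b - 6)^2) + 2/(b^3*(b - 6)) = 3*(b - 4)/(b^3*(b - 6)^2)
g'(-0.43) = 4.04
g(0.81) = 0.29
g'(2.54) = -0.02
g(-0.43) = 0.84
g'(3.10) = -0.01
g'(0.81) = -0.67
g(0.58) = 0.55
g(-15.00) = 0.00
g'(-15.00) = 0.00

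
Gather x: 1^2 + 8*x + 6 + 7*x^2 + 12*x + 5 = 7*x^2 + 20*x + 12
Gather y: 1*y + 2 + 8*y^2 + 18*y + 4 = 8*y^2 + 19*y + 6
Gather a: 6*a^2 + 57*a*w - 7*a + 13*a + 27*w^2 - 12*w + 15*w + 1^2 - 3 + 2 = 6*a^2 + a*(57*w + 6) + 27*w^2 + 3*w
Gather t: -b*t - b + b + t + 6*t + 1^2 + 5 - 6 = t*(7 - b)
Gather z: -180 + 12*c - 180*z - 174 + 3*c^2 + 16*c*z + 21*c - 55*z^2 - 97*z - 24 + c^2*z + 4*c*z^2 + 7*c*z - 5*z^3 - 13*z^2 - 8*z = 3*c^2 + 33*c - 5*z^3 + z^2*(4*c - 68) + z*(c^2 + 23*c - 285) - 378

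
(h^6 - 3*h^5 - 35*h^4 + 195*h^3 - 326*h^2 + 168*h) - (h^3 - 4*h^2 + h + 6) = h^6 - 3*h^5 - 35*h^4 + 194*h^3 - 322*h^2 + 167*h - 6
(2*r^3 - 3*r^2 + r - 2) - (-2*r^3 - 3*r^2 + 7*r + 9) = 4*r^3 - 6*r - 11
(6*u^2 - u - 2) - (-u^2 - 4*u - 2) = 7*u^2 + 3*u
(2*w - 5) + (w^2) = w^2 + 2*w - 5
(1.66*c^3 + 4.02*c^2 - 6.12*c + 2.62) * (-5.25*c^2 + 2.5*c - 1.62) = -8.715*c^5 - 16.955*c^4 + 39.4908*c^3 - 35.5674*c^2 + 16.4644*c - 4.2444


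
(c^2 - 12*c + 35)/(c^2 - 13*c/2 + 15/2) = 2*(c - 7)/(2*c - 3)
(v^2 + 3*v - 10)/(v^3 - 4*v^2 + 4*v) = (v + 5)/(v*(v - 2))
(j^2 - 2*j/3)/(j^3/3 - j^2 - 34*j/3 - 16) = j*(2 - 3*j)/(-j^3 + 3*j^2 + 34*j + 48)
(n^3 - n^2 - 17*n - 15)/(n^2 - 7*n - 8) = (n^2 - 2*n - 15)/(n - 8)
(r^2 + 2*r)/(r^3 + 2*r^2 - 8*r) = (r + 2)/(r^2 + 2*r - 8)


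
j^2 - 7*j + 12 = (j - 4)*(j - 3)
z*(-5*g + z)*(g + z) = -5*g^2*z - 4*g*z^2 + z^3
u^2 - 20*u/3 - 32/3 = (u - 8)*(u + 4/3)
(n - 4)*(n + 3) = n^2 - n - 12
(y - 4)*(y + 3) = y^2 - y - 12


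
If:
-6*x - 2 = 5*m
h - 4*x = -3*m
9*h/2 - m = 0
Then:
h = -8/177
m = -12/59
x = -29/177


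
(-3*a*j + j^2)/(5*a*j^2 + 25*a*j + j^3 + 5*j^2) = (-3*a + j)/(5*a*j + 25*a + j^2 + 5*j)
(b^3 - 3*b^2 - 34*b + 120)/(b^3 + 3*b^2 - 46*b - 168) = (b^2 - 9*b + 20)/(b^2 - 3*b - 28)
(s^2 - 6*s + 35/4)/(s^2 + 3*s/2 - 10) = (s - 7/2)/(s + 4)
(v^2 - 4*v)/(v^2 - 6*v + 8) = v/(v - 2)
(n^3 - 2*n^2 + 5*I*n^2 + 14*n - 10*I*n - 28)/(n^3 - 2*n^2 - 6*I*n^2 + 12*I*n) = (n^2 + 5*I*n + 14)/(n*(n - 6*I))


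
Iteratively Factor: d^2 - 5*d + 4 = (d - 4)*(d - 1)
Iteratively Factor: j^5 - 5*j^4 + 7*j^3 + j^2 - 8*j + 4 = (j - 2)*(j^4 - 3*j^3 + j^2 + 3*j - 2) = (j - 2)*(j + 1)*(j^3 - 4*j^2 + 5*j - 2) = (j - 2)*(j - 1)*(j + 1)*(j^2 - 3*j + 2) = (j - 2)^2*(j - 1)*(j + 1)*(j - 1)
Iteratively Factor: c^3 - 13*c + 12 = (c + 4)*(c^2 - 4*c + 3) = (c - 1)*(c + 4)*(c - 3)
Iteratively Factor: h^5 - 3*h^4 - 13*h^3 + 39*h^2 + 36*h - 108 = (h + 3)*(h^4 - 6*h^3 + 5*h^2 + 24*h - 36) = (h - 2)*(h + 3)*(h^3 - 4*h^2 - 3*h + 18) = (h - 2)*(h + 2)*(h + 3)*(h^2 - 6*h + 9) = (h - 3)*(h - 2)*(h + 2)*(h + 3)*(h - 3)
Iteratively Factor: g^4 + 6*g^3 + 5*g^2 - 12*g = (g)*(g^3 + 6*g^2 + 5*g - 12) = g*(g + 3)*(g^2 + 3*g - 4) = g*(g - 1)*(g + 3)*(g + 4)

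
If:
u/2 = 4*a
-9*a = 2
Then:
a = -2/9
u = -16/9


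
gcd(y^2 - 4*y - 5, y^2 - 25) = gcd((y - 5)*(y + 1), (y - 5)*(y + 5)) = y - 5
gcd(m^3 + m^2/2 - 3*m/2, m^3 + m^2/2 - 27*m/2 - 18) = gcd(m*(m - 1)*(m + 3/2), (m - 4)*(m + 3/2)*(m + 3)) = m + 3/2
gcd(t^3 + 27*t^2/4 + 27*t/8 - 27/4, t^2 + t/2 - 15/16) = t - 3/4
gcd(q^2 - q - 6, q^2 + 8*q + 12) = q + 2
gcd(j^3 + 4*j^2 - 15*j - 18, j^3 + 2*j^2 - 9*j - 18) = j - 3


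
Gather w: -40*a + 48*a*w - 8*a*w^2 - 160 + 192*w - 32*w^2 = -40*a + w^2*(-8*a - 32) + w*(48*a + 192) - 160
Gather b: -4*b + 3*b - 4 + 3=-b - 1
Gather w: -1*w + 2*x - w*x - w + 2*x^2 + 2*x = w*(-x - 2) + 2*x^2 + 4*x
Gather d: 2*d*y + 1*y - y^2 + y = 2*d*y - y^2 + 2*y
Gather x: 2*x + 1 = 2*x + 1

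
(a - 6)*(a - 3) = a^2 - 9*a + 18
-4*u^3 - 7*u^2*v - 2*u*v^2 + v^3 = (-4*u + v)*(u + v)^2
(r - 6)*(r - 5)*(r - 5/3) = r^3 - 38*r^2/3 + 145*r/3 - 50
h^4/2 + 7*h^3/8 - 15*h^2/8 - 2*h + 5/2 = (h/2 + 1)*(h - 5/4)*(h - 1)*(h + 2)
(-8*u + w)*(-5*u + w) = 40*u^2 - 13*u*w + w^2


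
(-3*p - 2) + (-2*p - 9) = -5*p - 11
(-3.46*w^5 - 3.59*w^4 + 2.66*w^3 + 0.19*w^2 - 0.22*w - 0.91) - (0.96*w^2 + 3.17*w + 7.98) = -3.46*w^5 - 3.59*w^4 + 2.66*w^3 - 0.77*w^2 - 3.39*w - 8.89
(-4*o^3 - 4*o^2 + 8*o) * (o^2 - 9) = -4*o^5 - 4*o^4 + 44*o^3 + 36*o^2 - 72*o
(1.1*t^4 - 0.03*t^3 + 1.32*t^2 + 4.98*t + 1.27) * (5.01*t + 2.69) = 5.511*t^5 + 2.8087*t^4 + 6.5325*t^3 + 28.5006*t^2 + 19.7589*t + 3.4163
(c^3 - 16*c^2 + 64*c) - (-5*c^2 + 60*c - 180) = c^3 - 11*c^2 + 4*c + 180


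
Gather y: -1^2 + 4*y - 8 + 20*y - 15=24*y - 24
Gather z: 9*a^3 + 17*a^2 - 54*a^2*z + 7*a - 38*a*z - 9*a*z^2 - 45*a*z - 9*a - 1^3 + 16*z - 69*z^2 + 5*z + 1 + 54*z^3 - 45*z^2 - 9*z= 9*a^3 + 17*a^2 - 2*a + 54*z^3 + z^2*(-9*a - 114) + z*(-54*a^2 - 83*a + 12)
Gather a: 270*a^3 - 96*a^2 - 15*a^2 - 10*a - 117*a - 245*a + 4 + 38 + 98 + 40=270*a^3 - 111*a^2 - 372*a + 180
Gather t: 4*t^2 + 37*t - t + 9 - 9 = 4*t^2 + 36*t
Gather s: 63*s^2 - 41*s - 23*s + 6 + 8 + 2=63*s^2 - 64*s + 16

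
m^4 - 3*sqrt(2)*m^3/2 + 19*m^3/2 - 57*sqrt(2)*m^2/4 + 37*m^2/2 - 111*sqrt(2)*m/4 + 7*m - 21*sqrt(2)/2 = (m + 7)*(m - 3*sqrt(2)/2)*(sqrt(2)*m/2 + sqrt(2))*(sqrt(2)*m + sqrt(2)/2)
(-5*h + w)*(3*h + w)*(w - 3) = -15*h^2*w + 45*h^2 - 2*h*w^2 + 6*h*w + w^3 - 3*w^2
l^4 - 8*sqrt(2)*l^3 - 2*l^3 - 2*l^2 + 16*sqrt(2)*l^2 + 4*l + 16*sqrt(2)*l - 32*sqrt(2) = (l - 2)*(l - 8*sqrt(2))*(l - sqrt(2))*(l + sqrt(2))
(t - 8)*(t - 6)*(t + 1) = t^3 - 13*t^2 + 34*t + 48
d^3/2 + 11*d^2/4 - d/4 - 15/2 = (d/2 + 1)*(d - 3/2)*(d + 5)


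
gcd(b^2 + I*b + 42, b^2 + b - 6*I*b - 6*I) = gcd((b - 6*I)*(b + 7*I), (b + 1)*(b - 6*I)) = b - 6*I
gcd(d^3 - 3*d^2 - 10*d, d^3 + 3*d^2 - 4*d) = d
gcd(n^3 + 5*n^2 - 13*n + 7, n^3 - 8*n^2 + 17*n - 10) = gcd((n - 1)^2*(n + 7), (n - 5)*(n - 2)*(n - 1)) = n - 1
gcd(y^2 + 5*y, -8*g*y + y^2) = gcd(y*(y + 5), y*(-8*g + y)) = y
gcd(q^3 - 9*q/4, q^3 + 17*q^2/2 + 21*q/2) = q^2 + 3*q/2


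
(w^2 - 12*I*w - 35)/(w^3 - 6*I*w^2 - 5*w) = (w - 7*I)/(w*(w - I))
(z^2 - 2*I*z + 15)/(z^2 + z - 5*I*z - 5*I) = (z + 3*I)/(z + 1)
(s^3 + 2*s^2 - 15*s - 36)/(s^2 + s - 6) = (s^2 - s - 12)/(s - 2)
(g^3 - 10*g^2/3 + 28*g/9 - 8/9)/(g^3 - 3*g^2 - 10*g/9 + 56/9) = (9*g^2 - 12*g + 4)/(9*g^2 - 9*g - 28)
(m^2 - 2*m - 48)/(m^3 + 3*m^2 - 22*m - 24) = (m - 8)/(m^2 - 3*m - 4)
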